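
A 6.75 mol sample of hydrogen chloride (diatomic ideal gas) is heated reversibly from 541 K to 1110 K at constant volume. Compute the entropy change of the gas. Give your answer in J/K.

At constant volume, ΔS = nC_V ln(T₂/T₁) with C_V = 5R/2 = 20.79 J mol⁻¹ K⁻¹.
ΔS = 6.75 × 20.79 × ln(1110/541) = 101 J/K.

ΔS = 101 J/K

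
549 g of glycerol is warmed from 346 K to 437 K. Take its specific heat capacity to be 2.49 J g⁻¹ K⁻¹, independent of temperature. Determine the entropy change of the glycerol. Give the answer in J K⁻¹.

ΔS = ∫dQ_rev/T = m c ln(T₂/T₁) = 549 × 2.49 × ln(437/346) = 319 J/K.

ΔS = 319 J/K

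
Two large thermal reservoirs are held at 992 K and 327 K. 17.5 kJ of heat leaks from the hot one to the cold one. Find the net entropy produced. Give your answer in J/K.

ΔS_hot = −Q/T_H = −17500/992 = -17.64 J/K and ΔS_cold = +Q/T_C = 17500/327 = 53.52 J/K.
ΔS_total = -17.64 + 53.52 = 35.9 J/K, positive as the second law requires.

ΔS_total = 35.9 J/K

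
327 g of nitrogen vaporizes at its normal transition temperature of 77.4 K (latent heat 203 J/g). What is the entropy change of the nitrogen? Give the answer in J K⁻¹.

Heat absorbed by the substance: Q = mL = 327 × 203 = 66381 J.
At constant T, ΔS = Q_rev/T = 66381 / 77.4 = 858 J/K.

ΔS = 858 J/K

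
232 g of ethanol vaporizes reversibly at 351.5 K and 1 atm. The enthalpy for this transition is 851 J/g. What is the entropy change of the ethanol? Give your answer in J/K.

ΔS = 562 J/K

Heat absorbed by the substance: Q = mL = 232 × 851 = 197432 J.
At constant T, ΔS = Q_rev/T = 197432 / 351.5 = 562 J/K.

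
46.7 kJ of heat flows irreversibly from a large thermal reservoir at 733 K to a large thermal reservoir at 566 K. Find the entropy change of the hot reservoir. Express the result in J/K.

ΔS_hot = -63.7 J/K

The hot reservoir loses heat Q, so ΔS_hot = −Q/T_H = −46700/733 = -63.7 J/K.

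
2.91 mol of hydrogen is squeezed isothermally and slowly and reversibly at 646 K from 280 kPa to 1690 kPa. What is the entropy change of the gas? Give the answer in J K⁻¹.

For an isothermal ideal gas ΔS_gas = nR ln(P₁/P₂) = 2.91 × 8.314 × ln(280/1690) = -43.5 J/K.

ΔS_gas = -43.5 J/K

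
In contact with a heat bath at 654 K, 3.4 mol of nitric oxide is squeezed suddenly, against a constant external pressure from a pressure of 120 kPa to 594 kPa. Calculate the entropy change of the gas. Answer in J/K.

ΔS_gas = -45.2 J/K

Entropy is a state function, so ΔS_gas depends only on the end states.
For an isothermal ideal gas ΔS_gas = nR ln(P₁/P₂) = 3.4 × 8.314 × ln(120/594) = -45.2 J/K.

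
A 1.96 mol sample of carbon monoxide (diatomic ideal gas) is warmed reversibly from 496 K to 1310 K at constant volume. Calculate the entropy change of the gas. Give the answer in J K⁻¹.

ΔS = 39.6 J/K

At constant volume, ΔS = nC_V ln(T₂/T₁) with C_V = 5R/2 = 20.79 J mol⁻¹ K⁻¹.
ΔS = 1.96 × 20.79 × ln(1310/496) = 39.6 J/K.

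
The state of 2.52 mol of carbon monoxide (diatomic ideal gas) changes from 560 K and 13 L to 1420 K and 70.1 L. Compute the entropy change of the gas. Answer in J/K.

Entropy is a state function: ΔS = nC_V ln(T₂/T₁) + nR ln(V₂/V₁), with C_V = 5R/2 = 20.79 J mol⁻¹ K⁻¹ for a diatomic ideal gas.
ΔS = 2.52 × [20.79 × ln(1420/560) + 8.314 × ln(70.1/13)] = 84 J/K.

ΔS = 84 J/K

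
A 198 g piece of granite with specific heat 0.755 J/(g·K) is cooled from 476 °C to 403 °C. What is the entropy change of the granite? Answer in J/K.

ΔS = -15.3 J/K

In kelvin: T₁ = 749.15 K, T₂ = 676.15 K. ΔS = ∫dQ_rev/T = m c ln(T₂/T₁) = 198 × 0.755 × ln(676.15/749.15) = -15.3 J/K.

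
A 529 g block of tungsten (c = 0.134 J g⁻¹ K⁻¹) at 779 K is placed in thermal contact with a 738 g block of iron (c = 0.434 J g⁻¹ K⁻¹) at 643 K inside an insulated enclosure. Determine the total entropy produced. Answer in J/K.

Energy balance: T_f = (m₁c₁T₁ + m₂c₂T₂)/(m₁c₁ + m₂c₂) = 667.64 K.
ΔS₁ = m₁c₁ ln(T_f/T₁) = 70.886 × ln(667.64/779) = -10.935 J/K.
ΔS₂ = m₂c₂ ln(T_f/T₂) = 320.292 × ln(667.64/643) = 12.047 J/K.
ΔS_total = -10.935 + 12.047 = 1.11 J/K.

ΔS_total = 1.11 J/K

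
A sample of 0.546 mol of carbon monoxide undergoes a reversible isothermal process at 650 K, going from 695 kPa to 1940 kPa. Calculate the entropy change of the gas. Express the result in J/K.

For an isothermal ideal gas ΔS_gas = nR ln(P₁/P₂) = 0.546 × 8.314 × ln(695/1940) = -4.66 J/K.

ΔS_gas = -4.66 J/K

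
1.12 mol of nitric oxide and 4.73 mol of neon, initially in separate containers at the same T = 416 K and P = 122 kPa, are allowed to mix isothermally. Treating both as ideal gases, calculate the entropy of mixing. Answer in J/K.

ΔS_mix = 23.8 J/K

Mole fractions: x_A = 1.12/5.85 = 0.191, x_B = 0.809.
ΔS_mix = −R(n_A ln x_A + n_B ln x_B) = −8.314 × (1.12 ln 0.191 + 4.73 ln 0.809) = 23.8 J/K.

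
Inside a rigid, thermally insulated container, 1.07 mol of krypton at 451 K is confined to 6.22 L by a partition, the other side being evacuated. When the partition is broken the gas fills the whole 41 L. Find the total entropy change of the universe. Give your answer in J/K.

For an ideal gas in free expansion Q = 0 and W = 0, so T is unchanged.
Entropy is a state function; using a reversible isothermal path, ΔS_gas = nR ln(V₂/V₁) = 1.07 × 8.314 × ln(41/6.22) = 16.8 J/K.
The insulated surroundings exchange no heat, so ΔS_surr = 0 and ΔS_universe = ΔS_gas.

ΔS_universe = 16.8 J/K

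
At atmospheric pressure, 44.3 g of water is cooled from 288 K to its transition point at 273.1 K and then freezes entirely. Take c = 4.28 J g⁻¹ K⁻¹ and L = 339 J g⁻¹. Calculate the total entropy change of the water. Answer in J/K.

ΔS = -65.1 J/K

Cooling step: ΔS₁ = m c ln(T_tr/T_i) = 44.3 × 4.28 × ln(273.1/288) = -10.07 J/K.
Phase change: ΔS₂ = −mL/T_tr = −44.3 × 339 / 273.1 = -54.99 J/K.
ΔS_total = (-10.07) + (-54.99) = -65.1 J/K.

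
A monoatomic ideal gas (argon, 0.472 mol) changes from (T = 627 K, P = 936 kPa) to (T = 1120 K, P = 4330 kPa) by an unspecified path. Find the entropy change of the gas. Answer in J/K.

ΔS = nC_p ln(T₂/T₁) − nR ln(P₂/P₁), with C_p = 5R/2 = 20.79 J mol⁻¹ K⁻¹ for a monoatomic ideal gas.
ΔS = 0.472 × [20.79 × ln(1120/627) − 8.314 × ln(4330/936)] = -0.319 J/K.

ΔS = -0.319 J/K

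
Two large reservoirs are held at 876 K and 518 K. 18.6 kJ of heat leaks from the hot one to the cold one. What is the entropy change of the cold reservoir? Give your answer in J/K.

ΔS_cold = 35.9 J/K

The cold reservoir gains heat Q, so ΔS_cold = +Q/T_C = 18600/518 = 35.9 J/K.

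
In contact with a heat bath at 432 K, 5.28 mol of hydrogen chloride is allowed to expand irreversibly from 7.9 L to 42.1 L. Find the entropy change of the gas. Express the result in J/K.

Entropy is a state function, so ΔS_gas depends only on the end states.
For an isothermal ideal gas ΔS_gas = nR ln(V₂/V₁) = 5.28 × 8.314 × ln(42.1/7.9) = 73.4 J/K.

ΔS_gas = 73.4 J/K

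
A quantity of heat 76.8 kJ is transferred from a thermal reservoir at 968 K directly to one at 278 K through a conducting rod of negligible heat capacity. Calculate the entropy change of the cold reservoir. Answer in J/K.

ΔS_cold = 276 J/K

The cold reservoir gains heat Q, so ΔS_cold = +Q/T_C = 76800/278 = 276 J/K.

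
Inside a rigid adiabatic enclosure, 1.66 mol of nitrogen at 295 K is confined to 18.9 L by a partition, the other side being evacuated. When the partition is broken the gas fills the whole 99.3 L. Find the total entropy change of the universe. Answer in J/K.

ΔS_universe = 22.9 J/K

For an ideal gas in free expansion Q = 0 and W = 0, so T is unchanged.
Entropy is a state function; using a reversible isothermal path, ΔS_gas = nR ln(V₂/V₁) = 1.66 × 8.314 × ln(99.3/18.9) = 22.9 J/K.
The insulated surroundings exchange no heat, so ΔS_surr = 0 and ΔS_universe = ΔS_gas.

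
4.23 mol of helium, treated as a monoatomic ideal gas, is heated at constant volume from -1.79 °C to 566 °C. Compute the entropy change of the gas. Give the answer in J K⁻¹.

ΔS = 59.6 J/K

In kelvin: T₁ = 271.36 K, T₂ = 839.15 K. At constant volume, ΔS = nC_V ln(T₂/T₁) with C_V = 3R/2 = 12.47 J mol⁻¹ K⁻¹.
ΔS = 4.23 × 12.47 × ln(839.15/271.36) = 59.6 J/K.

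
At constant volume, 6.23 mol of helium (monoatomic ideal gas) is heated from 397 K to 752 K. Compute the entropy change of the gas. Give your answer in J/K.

At constant volume, ΔS = nC_V ln(T₂/T₁) with C_V = 3R/2 = 12.47 J mol⁻¹ K⁻¹.
ΔS = 6.23 × 12.47 × ln(752/397) = 49.6 J/K.

ΔS = 49.6 J/K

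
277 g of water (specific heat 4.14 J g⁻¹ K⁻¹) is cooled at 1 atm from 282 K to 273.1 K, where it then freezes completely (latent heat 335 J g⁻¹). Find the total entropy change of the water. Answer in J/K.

Cooling step: ΔS₁ = m c ln(T_tr/T_i) = 277 × 4.14 × ln(273.1/282) = -36.78 J/K.
Phase change: ΔS₂ = −mL/T_tr = −277 × 335 / 273.1 = -339.8 J/K.
ΔS_total = (-36.78) + (-339.8) = -377 J/K.

ΔS = -377 J/K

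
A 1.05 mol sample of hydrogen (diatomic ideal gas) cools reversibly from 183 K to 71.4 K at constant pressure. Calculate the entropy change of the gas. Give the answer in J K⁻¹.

At constant pressure, ΔS = nC_p ln(T₂/T₁) with C_p = 7R/2 = 29.1 J mol⁻¹ K⁻¹.
ΔS = 1.05 × 29.1 × ln(71.4/183) = -28.8 J/K.

ΔS = -28.8 J/K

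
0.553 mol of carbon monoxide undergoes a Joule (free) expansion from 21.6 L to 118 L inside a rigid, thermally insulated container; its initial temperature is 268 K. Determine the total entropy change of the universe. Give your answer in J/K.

For an ideal gas in free expansion Q = 0 and W = 0, so T is unchanged.
Entropy is a state function; using a reversible isothermal path, ΔS_gas = nR ln(V₂/V₁) = 0.553 × 8.314 × ln(118/21.6) = 7.81 J/K.
The insulated surroundings exchange no heat, so ΔS_surr = 0 and ΔS_universe = ΔS_gas.

ΔS_universe = 7.81 J/K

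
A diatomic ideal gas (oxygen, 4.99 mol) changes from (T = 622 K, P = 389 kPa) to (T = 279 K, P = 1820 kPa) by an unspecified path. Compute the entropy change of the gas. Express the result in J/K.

ΔS = nC_p ln(T₂/T₁) − nR ln(P₂/P₁), with C_p = 7R/2 = 29.1 J mol⁻¹ K⁻¹ for a diatomic ideal gas.
ΔS = 4.99 × [29.1 × ln(279/622) − 8.314 × ln(1820/389)] = -180 J/K.

ΔS = -180 J/K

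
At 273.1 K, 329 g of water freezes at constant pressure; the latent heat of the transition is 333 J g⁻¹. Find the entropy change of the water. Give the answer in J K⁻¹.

ΔS = -401 J/K

Heat released by the substance: Q = −mL = −329 × 333 = −109557 J.
At constant T, ΔS = Q_rev/T = −109557 / 273.1 = -401 J/K.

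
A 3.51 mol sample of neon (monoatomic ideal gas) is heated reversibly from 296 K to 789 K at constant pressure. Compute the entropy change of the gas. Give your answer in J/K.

At constant pressure, ΔS = nC_p ln(T₂/T₁) with C_p = 5R/2 = 20.79 J mol⁻¹ K⁻¹.
ΔS = 3.51 × 20.79 × ln(789/296) = 71.5 J/K.

ΔS = 71.5 J/K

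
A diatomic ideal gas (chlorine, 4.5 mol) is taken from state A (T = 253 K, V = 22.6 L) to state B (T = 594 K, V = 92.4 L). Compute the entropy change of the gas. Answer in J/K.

Entropy is a state function: ΔS = nC_V ln(T₂/T₁) + nR ln(V₂/V₁), with C_V = 5R/2 = 20.79 J mol⁻¹ K⁻¹ for a diatomic ideal gas.
ΔS = 4.5 × [20.79 × ln(594/253) + 8.314 × ln(92.4/22.6)] = 133 J/K.

ΔS = 133 J/K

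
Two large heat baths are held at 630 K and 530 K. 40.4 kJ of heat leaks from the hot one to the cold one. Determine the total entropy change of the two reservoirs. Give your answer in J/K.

ΔS_hot = −Q/T_H = −40400/630 = -64.13 J/K and ΔS_cold = +Q/T_C = 40400/530 = 76.23 J/K.
ΔS_total = -64.13 + 76.23 = 12.1 J/K, positive as the second law requires.

ΔS_total = 12.1 J/K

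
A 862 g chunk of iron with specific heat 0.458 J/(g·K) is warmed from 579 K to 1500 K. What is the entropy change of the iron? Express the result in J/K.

ΔS = 376 J/K

ΔS = ∫dQ_rev/T = m c ln(T₂/T₁) = 862 × 0.458 × ln(1500/579) = 376 J/K.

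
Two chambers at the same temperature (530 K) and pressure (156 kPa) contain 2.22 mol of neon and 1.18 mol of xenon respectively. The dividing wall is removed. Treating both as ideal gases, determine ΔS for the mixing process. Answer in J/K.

ΔS_mix = 18.2 J/K

Mole fractions: x_A = 2.22/3.4 = 0.653, x_B = 0.347.
ΔS_mix = −R(n_A ln x_A + n_B ln x_B) = −8.314 × (2.22 ln 0.653 + 1.18 ln 0.347) = 18.2 J/K.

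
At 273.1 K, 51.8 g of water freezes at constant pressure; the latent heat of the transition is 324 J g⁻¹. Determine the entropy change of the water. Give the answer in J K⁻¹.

ΔS = -61.5 J/K

Heat released by the substance: Q = −mL = −51.8 × 324 = −16783.2 J.
At constant T, ΔS = Q_rev/T = −16783.2 / 273.1 = -61.5 J/K.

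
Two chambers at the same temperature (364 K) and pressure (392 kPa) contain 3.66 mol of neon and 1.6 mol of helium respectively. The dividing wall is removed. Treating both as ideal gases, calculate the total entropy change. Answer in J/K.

ΔS_mix = 26.9 J/K

Mole fractions: x_A = 3.66/5.26 = 0.696, x_B = 0.304.
ΔS_mix = −R(n_A ln x_A + n_B ln x_B) = −8.314 × (3.66 ln 0.696 + 1.6 ln 0.304) = 26.9 J/K.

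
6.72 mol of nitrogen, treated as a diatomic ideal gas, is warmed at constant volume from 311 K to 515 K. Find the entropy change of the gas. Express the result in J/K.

ΔS = 70.4 J/K

At constant volume, ΔS = nC_V ln(T₂/T₁) with C_V = 5R/2 = 20.79 J mol⁻¹ K⁻¹.
ΔS = 6.72 × 20.79 × ln(515/311) = 70.4 J/K.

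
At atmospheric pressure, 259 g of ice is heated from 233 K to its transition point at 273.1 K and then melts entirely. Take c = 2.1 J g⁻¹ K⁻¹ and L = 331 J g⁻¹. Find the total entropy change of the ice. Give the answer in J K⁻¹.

ΔS = 400 J/K

Warming step: ΔS₁ = m c ln(T_tr/T_i) = 259 × 2.1 × ln(273.1/233) = 86.37 J/K.
Phase change: ΔS₂ = +mL/T_tr = 259 × 331 / 273.1 = 313.9 J/K.
ΔS_total = (86.37) + (313.9) = 400 J/K.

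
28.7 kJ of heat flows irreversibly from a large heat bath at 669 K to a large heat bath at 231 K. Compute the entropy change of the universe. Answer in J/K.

ΔS_hot = −Q/T_H = −28700/669 = -42.9 J/K and ΔS_cold = +Q/T_C = 28700/231 = 124.2 J/K.
ΔS_total = -42.9 + 124.2 = 81.3 J/K, positive as the second law requires.

ΔS_total = 81.3 J/K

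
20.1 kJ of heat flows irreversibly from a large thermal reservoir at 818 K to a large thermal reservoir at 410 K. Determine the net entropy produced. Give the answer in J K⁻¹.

ΔS_total = 24.5 J/K

ΔS_hot = −Q/T_H = −20100/818 = -24.57 J/K and ΔS_cold = +Q/T_C = 20100/410 = 49.02 J/K.
ΔS_total = -24.57 + 49.02 = 24.5 J/K, positive as the second law requires.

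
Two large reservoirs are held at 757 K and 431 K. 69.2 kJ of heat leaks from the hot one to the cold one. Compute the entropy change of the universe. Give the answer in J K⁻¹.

ΔS_total = 69.1 J/K

ΔS_hot = −Q/T_H = −69200/757 = -91.413 J/K and ΔS_cold = +Q/T_C = 69200/431 = 160.56 J/K.
ΔS_total = -91.413 + 160.56 = 69.1 J/K, positive as the second law requires.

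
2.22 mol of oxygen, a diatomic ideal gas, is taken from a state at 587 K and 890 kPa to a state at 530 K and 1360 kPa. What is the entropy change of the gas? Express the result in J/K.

ΔS = -14.4 J/K

ΔS = nC_p ln(T₂/T₁) − nR ln(P₂/P₁), with C_p = 7R/2 = 29.1 J mol⁻¹ K⁻¹ for a diatomic ideal gas.
ΔS = 2.22 × [29.1 × ln(530/587) − 8.314 × ln(1360/890)] = -14.4 J/K.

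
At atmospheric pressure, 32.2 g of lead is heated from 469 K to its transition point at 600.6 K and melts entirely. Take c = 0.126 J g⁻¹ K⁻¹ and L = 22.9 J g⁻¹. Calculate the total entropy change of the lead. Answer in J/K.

Warming step: ΔS₁ = m c ln(T_tr/T_i) = 32.2 × 0.126 × ln(600.6/469) = 1.003 J/K.
Phase change: ΔS₂ = +mL/T_tr = 32.2 × 22.9 / 600.6 = 1.228 J/K.
ΔS_total = (1.003) + (1.228) = 2.23 J/K.

ΔS = 2.23 J/K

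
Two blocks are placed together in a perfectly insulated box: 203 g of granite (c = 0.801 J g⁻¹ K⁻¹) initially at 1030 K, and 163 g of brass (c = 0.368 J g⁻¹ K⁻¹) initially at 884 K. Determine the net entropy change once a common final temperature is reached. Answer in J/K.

ΔS_total = 0.5 J/K

Energy balance: T_f = (m₁c₁T₁ + m₂c₂T₂)/(m₁c₁ + m₂c₂) = 990.66 K.
ΔS₁ = m₁c₁ ln(T_f/T₁) = 162.603 × ln(990.66/1030) = -6.333 J/K.
ΔS₂ = m₂c₂ ln(T_f/T₂) = 59.984 × ln(990.66/884) = 6.833 J/K.
ΔS_total = -6.333 + 6.833 = 0.5 J/K.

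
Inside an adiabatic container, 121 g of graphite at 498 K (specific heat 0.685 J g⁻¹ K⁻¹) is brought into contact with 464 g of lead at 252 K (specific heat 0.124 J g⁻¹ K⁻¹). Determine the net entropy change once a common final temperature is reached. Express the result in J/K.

Energy balance: T_f = (m₁c₁T₁ + m₂c₂T₂)/(m₁c₁ + m₂c₂) = 397.2 K.
ΔS₁ = m₁c₁ ln(T_f/T₁) = 82.885 × ln(397.2/498) = -18.74 J/K.
ΔS₂ = m₂c₂ ln(T_f/T₂) = 57.536 × ln(397.2/252) = 26.18 J/K.
ΔS_total = -18.74 + 26.18 = 7.44 J/K.

ΔS_total = 7.44 J/K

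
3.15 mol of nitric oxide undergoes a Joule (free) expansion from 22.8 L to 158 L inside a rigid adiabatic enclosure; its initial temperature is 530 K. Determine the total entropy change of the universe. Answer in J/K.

ΔS_universe = 50.7 J/K

For an ideal gas in free expansion Q = 0 and W = 0, so T is unchanged.
Entropy is a state function; using a reversible isothermal path, ΔS_gas = nR ln(V₂/V₁) = 3.15 × 8.314 × ln(158/22.8) = 50.7 J/K.
The insulated surroundings exchange no heat, so ΔS_surr = 0 and ΔS_universe = ΔS_gas.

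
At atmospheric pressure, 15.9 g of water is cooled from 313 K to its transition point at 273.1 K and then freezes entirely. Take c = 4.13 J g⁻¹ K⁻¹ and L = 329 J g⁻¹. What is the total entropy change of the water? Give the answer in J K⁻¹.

ΔS = -28.1 J/K

Cooling step: ΔS₁ = m c ln(T_tr/T_i) = 15.9 × 4.13 × ln(273.1/313) = -8.955 J/K.
Phase change: ΔS₂ = −mL/T_tr = −15.9 × 329 / 273.1 = -19.15 J/K.
ΔS_total = (-8.955) + (-19.15) = -28.1 J/K.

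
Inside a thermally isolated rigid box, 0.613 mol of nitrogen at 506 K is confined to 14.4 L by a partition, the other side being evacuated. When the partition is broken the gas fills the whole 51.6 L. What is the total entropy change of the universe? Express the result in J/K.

ΔS_universe = 6.5 J/K

No heat is exchanged and no work is done, so the ideal-gas temperature stays constant.
Entropy is a state function; using a reversible isothermal path, ΔS_gas = nR ln(V₂/V₁) = 0.613 × 8.314 × ln(51.6/14.4) = 6.5 J/K.
The insulated surroundings exchange no heat, so ΔS_surr = 0 and ΔS_universe = ΔS_gas.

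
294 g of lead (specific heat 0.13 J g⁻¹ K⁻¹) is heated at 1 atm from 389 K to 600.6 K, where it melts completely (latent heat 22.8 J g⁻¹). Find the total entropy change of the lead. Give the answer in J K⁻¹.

ΔS = 27.8 J/K

Warming step: ΔS₁ = m c ln(T_tr/T_i) = 294 × 0.13 × ln(600.6/389) = 16.6 J/K.
Phase change: ΔS₂ = +mL/T_tr = 294 × 22.8 / 600.6 = 11.16 J/K.
ΔS_total = (16.6) + (11.16) = 27.8 J/K.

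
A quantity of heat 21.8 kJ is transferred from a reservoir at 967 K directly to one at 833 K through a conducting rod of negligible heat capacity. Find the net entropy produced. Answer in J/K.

ΔS_hot = −Q/T_H = −21800/967 = -22.54 J/K and ΔS_cold = +Q/T_C = 21800/833 = 26.17 J/K.
ΔS_total = -22.54 + 26.17 = 3.63 J/K, positive as the second law requires.

ΔS_total = 3.63 J/K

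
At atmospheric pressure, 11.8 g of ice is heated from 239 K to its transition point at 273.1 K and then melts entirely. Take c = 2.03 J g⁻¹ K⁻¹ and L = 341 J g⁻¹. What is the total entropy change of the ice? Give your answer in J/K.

ΔS = 17.9 J/K

Warming step: ΔS₁ = m c ln(T_tr/T_i) = 11.8 × 2.03 × ln(273.1/239) = 3.195 J/K.
Phase change: ΔS₂ = +mL/T_tr = 11.8 × 341 / 273.1 = 14.73 J/K.
ΔS_total = (3.195) + (14.73) = 17.9 J/K.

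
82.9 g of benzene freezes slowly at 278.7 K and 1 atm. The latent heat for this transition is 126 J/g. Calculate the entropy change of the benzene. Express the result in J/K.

ΔS = -37.5 J/K

Heat released by the substance: Q = −mL = −82.9 × 126 = −10445.4 J.
At constant T, ΔS = Q_rev/T = −10445.4 / 278.7 = -37.5 J/K.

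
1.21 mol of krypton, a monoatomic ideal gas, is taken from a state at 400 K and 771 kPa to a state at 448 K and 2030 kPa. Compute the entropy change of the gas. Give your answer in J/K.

ΔS = -6.89 J/K

ΔS = nC_p ln(T₂/T₁) − nR ln(P₂/P₁), with C_p = 5R/2 = 20.79 J mol⁻¹ K⁻¹ for a monoatomic ideal gas.
ΔS = 1.21 × [20.79 × ln(448/400) − 8.314 × ln(2030/771)] = -6.89 J/K.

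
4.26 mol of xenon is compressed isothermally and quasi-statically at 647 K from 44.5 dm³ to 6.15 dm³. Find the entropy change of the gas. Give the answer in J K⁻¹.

ΔS_gas = -70.1 J/K

For an isothermal ideal gas ΔS_gas = nR ln(V₂/V₁) = 4.26 × 8.314 × ln(6.15/44.5) = -70.1 J/K.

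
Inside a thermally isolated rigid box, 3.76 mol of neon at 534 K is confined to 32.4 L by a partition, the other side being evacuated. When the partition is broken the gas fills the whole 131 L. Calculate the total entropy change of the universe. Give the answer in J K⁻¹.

ΔS_universe = 43.7 J/K

No heat is exchanged and no work is done, so the ideal-gas temperature stays constant.
Entropy is a state function; using a reversible isothermal path, ΔS_gas = nR ln(V₂/V₁) = 3.76 × 8.314 × ln(131/32.4) = 43.7 J/K.
The insulated surroundings exchange no heat, so ΔS_surr = 0 and ΔS_universe = ΔS_gas.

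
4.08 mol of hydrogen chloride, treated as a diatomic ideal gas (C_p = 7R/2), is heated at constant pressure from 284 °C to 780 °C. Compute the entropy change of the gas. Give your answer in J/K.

In kelvin: T₁ = 557.15 K, T₂ = 1053.15 K. At constant pressure, ΔS = nC_p ln(T₂/T₁) with C_p = 7R/2 = 29.1 J mol⁻¹ K⁻¹.
ΔS = 4.08 × 29.1 × ln(1053.15/557.15) = 75.6 J/K.

ΔS = 75.6 J/K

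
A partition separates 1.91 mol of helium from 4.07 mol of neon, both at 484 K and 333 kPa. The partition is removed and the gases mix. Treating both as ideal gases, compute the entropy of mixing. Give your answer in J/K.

ΔS_mix = 31.1 J/K

Mole fractions: x_A = 1.91/5.98 = 0.319, x_B = 0.681.
ΔS_mix = −R(n_A ln x_A + n_B ln x_B) = −8.314 × (1.91 ln 0.319 + 4.07 ln 0.681) = 31.1 J/K.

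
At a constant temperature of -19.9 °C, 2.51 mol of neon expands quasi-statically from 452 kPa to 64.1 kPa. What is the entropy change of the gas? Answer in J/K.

ΔS_gas = 40.8 J/K

For an isothermal ideal gas ΔS_gas = nR ln(P₁/P₂) = 2.51 × 8.314 × ln(452/64.1) = 40.8 J/K.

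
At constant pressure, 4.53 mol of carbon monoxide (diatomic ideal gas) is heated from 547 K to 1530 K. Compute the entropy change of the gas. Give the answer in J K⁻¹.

At constant pressure, ΔS = nC_p ln(T₂/T₁) with C_p = 7R/2 = 29.1 J mol⁻¹ K⁻¹.
ΔS = 4.53 × 29.1 × ln(1530/547) = 136 J/K.

ΔS = 136 J/K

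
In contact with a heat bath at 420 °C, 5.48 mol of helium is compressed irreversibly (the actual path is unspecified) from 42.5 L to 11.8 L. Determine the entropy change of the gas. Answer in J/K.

Entropy is a state function, so ΔS_gas depends only on the end states.
For an isothermal ideal gas ΔS_gas = nR ln(V₂/V₁) = 5.48 × 8.314 × ln(11.8/42.5) = -58.4 J/K.

ΔS_gas = -58.4 J/K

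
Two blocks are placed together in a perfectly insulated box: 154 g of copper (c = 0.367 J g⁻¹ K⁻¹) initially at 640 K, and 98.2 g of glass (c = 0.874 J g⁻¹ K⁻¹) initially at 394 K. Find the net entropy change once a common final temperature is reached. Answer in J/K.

Energy balance: T_f = (m₁c₁T₁ + m₂c₂T₂)/(m₁c₁ + m₂c₂) = 491.67 K.
ΔS₁ = m₁c₁ ln(T_f/T₁) = 56.518 × ln(491.67/640) = -14.9 J/K.
ΔS₂ = m₂c₂ ln(T_f/T₂) = 85.8268 × ln(491.67/394) = 19.01 J/K.
ΔS_total = -14.9 + 19.01 = 4.11 J/K.

ΔS_total = 4.11 J/K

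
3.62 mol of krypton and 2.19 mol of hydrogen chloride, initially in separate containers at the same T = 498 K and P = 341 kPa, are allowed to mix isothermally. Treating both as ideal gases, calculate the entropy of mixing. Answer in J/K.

ΔS_mix = 32 J/K

Mole fractions: x_A = 3.62/5.81 = 0.623, x_B = 0.377.
ΔS_mix = −R(n_A ln x_A + n_B ln x_B) = −8.314 × (3.62 ln 0.623 + 2.19 ln 0.377) = 32 J/K.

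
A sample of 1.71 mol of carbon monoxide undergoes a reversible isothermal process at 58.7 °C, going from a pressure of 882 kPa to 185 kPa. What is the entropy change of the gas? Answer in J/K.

ΔS_gas = 22.2 J/K

For an isothermal ideal gas ΔS_gas = nR ln(P₁/P₂) = 1.71 × 8.314 × ln(882/185) = 22.2 J/K.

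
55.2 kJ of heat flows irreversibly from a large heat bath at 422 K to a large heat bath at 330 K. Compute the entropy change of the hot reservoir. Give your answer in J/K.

The hot reservoir loses heat Q, so ΔS_hot = −Q/T_H = −55200/422 = -131 J/K.

ΔS_hot = -131 J/K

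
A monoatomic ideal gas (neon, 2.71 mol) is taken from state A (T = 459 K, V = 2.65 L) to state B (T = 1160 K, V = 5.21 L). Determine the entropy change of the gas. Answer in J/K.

Entropy is a state function: ΔS = nC_V ln(T₂/T₁) + nR ln(V₂/V₁), with C_V = 3R/2 = 12.47 J mol⁻¹ K⁻¹ for a monoatomic ideal gas.
ΔS = 2.71 × [12.47 × ln(1160/459) + 8.314 × ln(5.21/2.65)] = 46.6 J/K.

ΔS = 46.6 J/K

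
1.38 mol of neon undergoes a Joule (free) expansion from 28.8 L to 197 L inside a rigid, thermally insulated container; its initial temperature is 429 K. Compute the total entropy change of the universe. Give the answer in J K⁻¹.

No heat is exchanged and no work is done, so the ideal-gas temperature stays constant.
Entropy is a state function; using a reversible isothermal path, ΔS_gas = nR ln(V₂/V₁) = 1.38 × 8.314 × ln(197/28.8) = 22.1 J/K.
The insulated surroundings exchange no heat, so ΔS_surr = 0 and ΔS_universe = ΔS_gas.

ΔS_universe = 22.1 J/K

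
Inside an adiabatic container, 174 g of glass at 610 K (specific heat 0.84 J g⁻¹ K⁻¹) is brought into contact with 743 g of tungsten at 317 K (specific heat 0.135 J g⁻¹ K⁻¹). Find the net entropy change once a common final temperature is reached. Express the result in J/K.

Energy balance: T_f = (m₁c₁T₁ + m₂c₂T₂)/(m₁c₁ + m₂c₂) = 490.76 K.
ΔS₁ = m₁c₁ ln(T_f/T₁) = 146.16 × ln(490.76/610) = -31.791 J/K.
ΔS₂ = m₂c₂ ln(T_f/T₂) = 100.305 × ln(490.76/317) = 43.838 J/K.
ΔS_total = -31.791 + 43.838 = 12 J/K.

ΔS_total = 12 J/K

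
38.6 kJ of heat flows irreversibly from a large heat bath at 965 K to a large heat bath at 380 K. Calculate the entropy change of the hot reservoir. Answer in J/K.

ΔS_hot = -40 J/K

The hot reservoir loses heat Q, so ΔS_hot = −Q/T_H = −38600/965 = -40 J/K.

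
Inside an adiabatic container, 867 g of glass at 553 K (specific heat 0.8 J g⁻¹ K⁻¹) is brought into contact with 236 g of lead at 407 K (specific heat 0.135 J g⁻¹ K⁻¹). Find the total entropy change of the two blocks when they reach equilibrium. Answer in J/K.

Energy balance: T_f = (m₁c₁T₁ + m₂c₂T₂)/(m₁c₁ + m₂c₂) = 546.59 K.
ΔS₁ = m₁c₁ ln(T_f/T₁) = 693.6 × ln(546.59/553) = -8.089 J/K.
ΔS₂ = m₂c₂ ln(T_f/T₂) = 31.86 × ln(546.59/407) = 9.395 J/K.
ΔS_total = -8.089 + 9.395 = 1.31 J/K.

ΔS_total = 1.31 J/K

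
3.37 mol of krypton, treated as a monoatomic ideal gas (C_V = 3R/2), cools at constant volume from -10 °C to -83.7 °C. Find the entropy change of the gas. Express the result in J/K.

In kelvin: T₁ = 263.15 K, T₂ = 189.45 K. At constant volume, ΔS = nC_V ln(T₂/T₁) with C_V = 3R/2 = 12.47 J mol⁻¹ K⁻¹.
ΔS = 3.37 × 12.47 × ln(189.45/263.15) = -13.8 J/K.

ΔS = -13.8 J/K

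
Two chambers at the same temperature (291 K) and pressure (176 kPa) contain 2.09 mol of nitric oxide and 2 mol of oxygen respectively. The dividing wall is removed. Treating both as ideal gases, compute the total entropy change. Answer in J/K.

Mole fractions: x_A = 2.09/4.09 = 0.511, x_B = 0.489.
ΔS_mix = −R(n_A ln x_A + n_B ln x_B) = −8.314 × (2.09 ln 0.511 + 2 ln 0.489) = 23.6 J/K.

ΔS_mix = 23.6 J/K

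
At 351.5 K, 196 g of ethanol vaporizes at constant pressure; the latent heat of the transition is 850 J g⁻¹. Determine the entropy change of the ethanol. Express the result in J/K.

Heat absorbed by the substance: Q = mL = 196 × 850 = 166600 J.
At constant T, ΔS = Q_rev/T = 166600 / 351.5 = 474 J/K.

ΔS = 474 J/K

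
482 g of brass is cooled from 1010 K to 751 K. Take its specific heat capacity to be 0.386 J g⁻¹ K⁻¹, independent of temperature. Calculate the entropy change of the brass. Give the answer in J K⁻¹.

ΔS = -55.1 J/K

ΔS = ∫dQ_rev/T = m c ln(T₂/T₁) = 482 × 0.386 × ln(751/1010) = -55.1 J/K.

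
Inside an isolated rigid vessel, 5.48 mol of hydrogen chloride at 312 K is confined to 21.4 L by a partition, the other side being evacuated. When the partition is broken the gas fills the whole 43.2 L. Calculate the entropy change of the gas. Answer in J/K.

ΔS_gas = 32 J/K

No heat is exchanged and no work is done, so the ideal-gas temperature stays constant.
Entropy is a state function; using a reversible isothermal path, ΔS_gas = nR ln(V₂/V₁) = 5.48 × 8.314 × ln(43.2/21.4) = 32 J/K.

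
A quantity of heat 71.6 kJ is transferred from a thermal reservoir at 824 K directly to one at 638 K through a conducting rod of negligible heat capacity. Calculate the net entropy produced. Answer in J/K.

ΔS_hot = −Q/T_H = −71600/824 = -86.89 J/K and ΔS_cold = +Q/T_C = 71600/638 = 112.2 J/K.
ΔS_total = -86.89 + 112.2 = 25.3 J/K, positive as the second law requires.

ΔS_total = 25.3 J/K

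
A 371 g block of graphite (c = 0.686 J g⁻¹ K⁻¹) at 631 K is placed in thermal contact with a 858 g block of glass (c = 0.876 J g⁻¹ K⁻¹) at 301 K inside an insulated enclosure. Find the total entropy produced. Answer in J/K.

Energy balance: T_f = (m₁c₁T₁ + m₂c₂T₂)/(m₁c₁ + m₂c₂) = 384.48 K.
ΔS₁ = m₁c₁ ln(T_f/T₁) = 254.506 × ln(384.48/631) = -126.1 J/K.
ΔS₂ = m₂c₂ ln(T_f/T₂) = 751.608 × ln(384.48/301) = 184 J/K.
ΔS_total = -126.1 + 184 = 57.9 J/K.

ΔS_total = 57.9 J/K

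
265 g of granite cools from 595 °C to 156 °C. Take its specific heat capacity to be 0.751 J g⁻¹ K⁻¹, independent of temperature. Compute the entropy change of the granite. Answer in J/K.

ΔS = -140 J/K

In kelvin: T₁ = 868.15 K, T₂ = 429.15 K. ΔS = ∫dQ_rev/T = m c ln(T₂/T₁) = 265 × 0.751 × ln(429.15/868.15) = -140 J/K.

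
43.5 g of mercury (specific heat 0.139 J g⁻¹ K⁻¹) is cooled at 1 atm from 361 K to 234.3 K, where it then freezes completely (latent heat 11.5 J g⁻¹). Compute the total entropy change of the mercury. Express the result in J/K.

ΔS = -4.75 J/K

Cooling step: ΔS₁ = m c ln(T_tr/T_i) = 43.5 × 0.139 × ln(234.3/361) = -2.614 J/K.
Phase change: ΔS₂ = −mL/T_tr = −43.5 × 11.5 / 234.3 = -2.135 J/K.
ΔS_total = (-2.614) + (-2.135) = -4.75 J/K.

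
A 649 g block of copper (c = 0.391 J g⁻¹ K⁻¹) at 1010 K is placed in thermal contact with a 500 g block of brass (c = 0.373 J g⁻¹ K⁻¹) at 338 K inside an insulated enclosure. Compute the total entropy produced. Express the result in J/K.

Energy balance: T_f = (m₁c₁T₁ + m₂c₂T₂)/(m₁c₁ + m₂c₂) = 725.33 K.
ΔS₁ = m₁c₁ ln(T_f/T₁) = 253.759 × ln(725.33/1010) = -84.01 J/K.
ΔS₂ = m₂c₂ ln(T_f/T₂) = 186.5 × ln(725.33/338) = 142.4 J/K.
ΔS_total = -84.01 + 142.4 = 58.4 J/K.

ΔS_total = 58.4 J/K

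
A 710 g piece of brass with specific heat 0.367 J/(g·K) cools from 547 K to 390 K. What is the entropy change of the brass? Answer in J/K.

ΔS = -88.2 J/K

ΔS = ∫dQ_rev/T = m c ln(T₂/T₁) = 710 × 0.367 × ln(390/547) = -88.2 J/K.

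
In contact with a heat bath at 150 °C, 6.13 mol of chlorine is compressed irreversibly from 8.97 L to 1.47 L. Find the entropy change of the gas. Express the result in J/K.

Entropy is a state function, so ΔS_gas depends only on the end states.
For an isothermal ideal gas ΔS_gas = nR ln(V₂/V₁) = 6.13 × 8.314 × ln(1.47/8.97) = -92.2 J/K.

ΔS_gas = -92.2 J/K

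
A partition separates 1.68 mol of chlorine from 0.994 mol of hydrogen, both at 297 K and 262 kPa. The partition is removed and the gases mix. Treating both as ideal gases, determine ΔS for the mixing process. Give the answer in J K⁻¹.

ΔS_mix = 14.7 J/K

Mole fractions: x_A = 1.68/2.67 = 0.628, x_B = 0.372.
ΔS_mix = −R(n_A ln x_A + n_B ln x_B) = −8.314 × (1.68 ln 0.628 + 0.994 ln 0.372) = 14.7 J/K.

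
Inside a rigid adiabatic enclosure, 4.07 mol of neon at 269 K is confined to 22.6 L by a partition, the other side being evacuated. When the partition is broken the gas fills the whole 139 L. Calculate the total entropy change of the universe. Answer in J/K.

For an ideal gas in free expansion Q = 0 and W = 0, so T is unchanged.
Entropy is a state function; using a reversible isothermal path, ΔS_gas = nR ln(V₂/V₁) = 4.07 × 8.314 × ln(139/22.6) = 61.5 J/K.
The insulated surroundings exchange no heat, so ΔS_surr = 0 and ΔS_universe = ΔS_gas.

ΔS_universe = 61.5 J/K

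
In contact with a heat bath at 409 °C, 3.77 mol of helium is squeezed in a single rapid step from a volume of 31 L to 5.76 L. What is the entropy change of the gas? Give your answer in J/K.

ΔS_gas = -52.8 J/K

Entropy is a state function, so ΔS_gas depends only on the end states.
For an isothermal ideal gas ΔS_gas = nR ln(V₂/V₁) = 3.77 × 8.314 × ln(5.76/31) = -52.8 J/K.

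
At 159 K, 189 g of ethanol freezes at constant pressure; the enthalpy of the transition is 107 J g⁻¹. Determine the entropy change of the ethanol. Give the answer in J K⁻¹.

Heat released by the substance: Q = −mL = −189 × 107 = −20223 J.
At constant T, ΔS = Q_rev/T = −20223 / 159 = -127 J/K.

ΔS = -127 J/K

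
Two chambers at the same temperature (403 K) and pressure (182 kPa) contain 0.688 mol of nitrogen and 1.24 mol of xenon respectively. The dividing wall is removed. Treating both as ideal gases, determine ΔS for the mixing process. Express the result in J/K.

ΔS_mix = 10.4 J/K

Mole fractions: x_A = 0.688/1.93 = 0.357, x_B = 0.643.
ΔS_mix = −R(n_A ln x_A + n_B ln x_B) = −8.314 × (0.688 ln 0.357 + 1.24 ln 0.643) = 10.4 J/K.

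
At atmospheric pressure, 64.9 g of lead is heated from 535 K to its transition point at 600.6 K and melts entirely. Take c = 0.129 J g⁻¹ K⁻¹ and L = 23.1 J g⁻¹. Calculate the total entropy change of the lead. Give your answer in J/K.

ΔS = 3.46 J/K

Warming step: ΔS₁ = m c ln(T_tr/T_i) = 64.9 × 0.129 × ln(600.6/535) = 0.9683 J/K.
Phase change: ΔS₂ = +mL/T_tr = 64.9 × 23.1 / 600.6 = 2.496 J/K.
ΔS_total = (0.9683) + (2.496) = 3.46 J/K.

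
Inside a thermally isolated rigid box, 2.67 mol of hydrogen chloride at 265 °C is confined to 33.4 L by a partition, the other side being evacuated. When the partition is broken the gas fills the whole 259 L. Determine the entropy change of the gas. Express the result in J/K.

ΔS_gas = 45.5 J/K

No heat is exchanged and no work is done, so the ideal-gas temperature stays constant.
Entropy is a state function; using a reversible isothermal path, ΔS_gas = nR ln(V₂/V₁) = 2.67 × 8.314 × ln(259/33.4) = 45.5 J/K.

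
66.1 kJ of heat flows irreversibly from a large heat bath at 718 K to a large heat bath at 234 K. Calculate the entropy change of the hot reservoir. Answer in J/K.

The hot reservoir loses heat Q, so ΔS_hot = −Q/T_H = −66100/718 = -92.1 J/K.

ΔS_hot = -92.1 J/K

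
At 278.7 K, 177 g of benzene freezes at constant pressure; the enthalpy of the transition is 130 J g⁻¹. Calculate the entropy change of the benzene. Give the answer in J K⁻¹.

Heat released by the substance: Q = −mL = −177 × 130 = −23010 J.
At constant T, ΔS = Q_rev/T = −23010 / 278.7 = -82.6 J/K.

ΔS = -82.6 J/K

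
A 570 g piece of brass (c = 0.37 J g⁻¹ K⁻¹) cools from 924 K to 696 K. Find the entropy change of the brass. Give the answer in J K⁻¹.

ΔS = ∫dQ_rev/T = m c ln(T₂/T₁) = 570 × 0.37 × ln(696/924) = -59.8 J/K.

ΔS = -59.8 J/K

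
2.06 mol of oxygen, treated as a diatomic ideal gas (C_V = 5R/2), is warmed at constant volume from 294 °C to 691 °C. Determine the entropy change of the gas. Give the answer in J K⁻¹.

In kelvin: T₁ = 567.15 K, T₂ = 964.15 K. At constant volume, ΔS = nC_V ln(T₂/T₁) with C_V = 5R/2 = 20.79 J mol⁻¹ K⁻¹.
ΔS = 2.06 × 20.79 × ln(964.15/567.15) = 22.7 J/K.

ΔS = 22.7 J/K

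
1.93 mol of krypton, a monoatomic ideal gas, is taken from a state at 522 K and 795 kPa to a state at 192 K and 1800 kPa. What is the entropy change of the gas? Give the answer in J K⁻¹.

ΔS = -53.2 J/K

ΔS = nC_p ln(T₂/T₁) − nR ln(P₂/P₁), with C_p = 5R/2 = 20.79 J mol⁻¹ K⁻¹ for a monoatomic ideal gas.
ΔS = 1.93 × [20.79 × ln(192/522) − 8.314 × ln(1800/795)] = -53.2 J/K.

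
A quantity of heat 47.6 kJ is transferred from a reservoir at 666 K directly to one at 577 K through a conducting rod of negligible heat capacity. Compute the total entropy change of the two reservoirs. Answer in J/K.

ΔS_hot = −Q/T_H = −47600/666 = -71.47 J/K and ΔS_cold = +Q/T_C = 47600/577 = 82.5 J/K.
ΔS_total = -71.47 + 82.5 = 11 J/K, positive as the second law requires.

ΔS_total = 11 J/K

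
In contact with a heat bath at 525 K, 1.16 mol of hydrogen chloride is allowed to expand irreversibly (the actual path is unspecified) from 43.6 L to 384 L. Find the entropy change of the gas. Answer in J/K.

ΔS_gas = 21 J/K

Entropy is a state function, so ΔS_gas depends only on the end states.
For an isothermal ideal gas ΔS_gas = nR ln(V₂/V₁) = 1.16 × 8.314 × ln(384/43.6) = 21 J/K.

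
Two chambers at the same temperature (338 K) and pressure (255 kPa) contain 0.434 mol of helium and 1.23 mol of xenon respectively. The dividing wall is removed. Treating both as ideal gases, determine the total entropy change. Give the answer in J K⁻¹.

ΔS_mix = 7.94 J/K

Mole fractions: x_A = 0.434/1.66 = 0.261, x_B = 0.739.
ΔS_mix = −R(n_A ln x_A + n_B ln x_B) = −8.314 × (0.434 ln 0.261 + 1.23 ln 0.739) = 7.94 J/K.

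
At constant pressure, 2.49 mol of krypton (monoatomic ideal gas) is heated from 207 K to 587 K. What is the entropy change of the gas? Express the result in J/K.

At constant pressure, ΔS = nC_p ln(T₂/T₁) with C_p = 5R/2 = 20.79 J mol⁻¹ K⁻¹.
ΔS = 2.49 × 20.79 × ln(587/207) = 53.9 J/K.

ΔS = 53.9 J/K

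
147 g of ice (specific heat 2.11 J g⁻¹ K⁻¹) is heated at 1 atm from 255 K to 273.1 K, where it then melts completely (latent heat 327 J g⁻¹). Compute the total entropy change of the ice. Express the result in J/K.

Warming step: ΔS₁ = m c ln(T_tr/T_i) = 147 × 2.11 × ln(273.1/255) = 21.27 J/K.
Phase change: ΔS₂ = +mL/T_tr = 147 × 327 / 273.1 = 176 J/K.
ΔS_total = (21.27) + (176) = 197 J/K.

ΔS = 197 J/K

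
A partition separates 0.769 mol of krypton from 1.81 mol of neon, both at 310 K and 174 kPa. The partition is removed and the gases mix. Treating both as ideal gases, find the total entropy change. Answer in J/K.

Mole fractions: x_A = 0.769/2.58 = 0.298, x_B = 0.702.
ΔS_mix = −R(n_A ln x_A + n_B ln x_B) = −8.314 × (0.769 ln 0.298 + 1.81 ln 0.702) = 13.1 J/K.

ΔS_mix = 13.1 J/K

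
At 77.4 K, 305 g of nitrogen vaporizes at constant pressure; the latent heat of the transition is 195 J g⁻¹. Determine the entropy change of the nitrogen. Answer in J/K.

ΔS = 768 J/K

Heat absorbed by the substance: Q = mL = 305 × 195 = 59475 J.
At constant T, ΔS = Q_rev/T = 59475 / 77.4 = 768 J/K.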